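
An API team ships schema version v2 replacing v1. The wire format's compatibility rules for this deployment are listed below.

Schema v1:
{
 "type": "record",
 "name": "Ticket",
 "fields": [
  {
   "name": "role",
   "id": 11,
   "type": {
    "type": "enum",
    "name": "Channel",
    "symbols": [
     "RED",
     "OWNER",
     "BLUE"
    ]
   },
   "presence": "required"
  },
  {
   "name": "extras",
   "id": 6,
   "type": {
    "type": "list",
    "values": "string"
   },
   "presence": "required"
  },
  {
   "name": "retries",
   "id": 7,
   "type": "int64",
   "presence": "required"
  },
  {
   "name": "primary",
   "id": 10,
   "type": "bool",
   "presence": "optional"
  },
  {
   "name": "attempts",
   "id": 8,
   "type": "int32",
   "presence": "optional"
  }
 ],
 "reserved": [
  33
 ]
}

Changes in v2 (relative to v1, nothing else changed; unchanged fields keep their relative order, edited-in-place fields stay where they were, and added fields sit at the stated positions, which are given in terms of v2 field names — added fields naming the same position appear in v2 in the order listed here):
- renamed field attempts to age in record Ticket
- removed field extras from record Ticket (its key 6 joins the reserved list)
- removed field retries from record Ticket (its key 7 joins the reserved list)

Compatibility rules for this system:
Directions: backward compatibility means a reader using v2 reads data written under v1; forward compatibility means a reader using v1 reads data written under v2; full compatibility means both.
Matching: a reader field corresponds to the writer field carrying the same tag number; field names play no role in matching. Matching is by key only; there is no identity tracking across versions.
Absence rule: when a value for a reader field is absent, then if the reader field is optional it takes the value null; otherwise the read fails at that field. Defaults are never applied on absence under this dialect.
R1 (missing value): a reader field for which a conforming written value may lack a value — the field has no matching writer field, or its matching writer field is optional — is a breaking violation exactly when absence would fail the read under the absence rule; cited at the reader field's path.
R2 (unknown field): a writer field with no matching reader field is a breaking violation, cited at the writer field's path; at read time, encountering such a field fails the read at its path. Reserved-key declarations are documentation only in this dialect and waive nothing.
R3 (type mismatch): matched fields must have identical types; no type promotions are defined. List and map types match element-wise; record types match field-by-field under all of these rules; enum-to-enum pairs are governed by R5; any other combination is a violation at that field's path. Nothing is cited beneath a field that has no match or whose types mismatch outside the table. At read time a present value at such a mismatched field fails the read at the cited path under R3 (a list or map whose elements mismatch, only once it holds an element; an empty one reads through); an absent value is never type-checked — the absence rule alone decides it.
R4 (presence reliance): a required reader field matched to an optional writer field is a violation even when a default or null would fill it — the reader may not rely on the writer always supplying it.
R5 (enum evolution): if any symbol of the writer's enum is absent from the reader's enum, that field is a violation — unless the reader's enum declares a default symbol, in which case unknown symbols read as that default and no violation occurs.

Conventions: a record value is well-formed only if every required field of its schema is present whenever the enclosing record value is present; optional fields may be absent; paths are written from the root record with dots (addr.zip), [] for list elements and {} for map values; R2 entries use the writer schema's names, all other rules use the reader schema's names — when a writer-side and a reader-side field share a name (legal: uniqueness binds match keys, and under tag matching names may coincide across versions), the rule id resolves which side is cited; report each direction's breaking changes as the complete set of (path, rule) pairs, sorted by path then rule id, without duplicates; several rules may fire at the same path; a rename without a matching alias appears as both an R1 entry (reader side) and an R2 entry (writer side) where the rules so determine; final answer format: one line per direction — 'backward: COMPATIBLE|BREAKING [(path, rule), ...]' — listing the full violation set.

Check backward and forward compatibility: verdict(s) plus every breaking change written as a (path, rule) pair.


backward: BREAKING [(extras, R2), (retries, R2)]; forward: BREAKING [(extras, R1), (retries, R1)]

arrows below run writer -> reader for Ticket
backward analysis of Ticket with v2 as reader and v1 as writer:
  role: paired with writer role (Channel -> Channel; writer required)
  primary: paired with writer primary (bool -> bool; writer optional)
  age: paired with writer attempts (int32 -> int32; writer optional)
  extras (writer side), unknown to reader
  retries (writer side), unknown to reader
  R2 fires at extras
  R2 fires at retries
  => backward verdict for Ticket: BREAKING, 2 violation(s)
forward analysis of Ticket with v1 as reader and v2 as writer:
  role: paired with writer role (Channel -> Channel; writer required)
  extras has no writer counterpart
  retries has no writer counterpart
  primary: paired with writer primary (bool -> bool; writer optional)
  attempts: paired with writer age (int32 -> int32; writer optional)
  R1 fires at extras
  R1 fires at retries
  => forward verdict for Ticket: BREAKING, 2 violation(s)


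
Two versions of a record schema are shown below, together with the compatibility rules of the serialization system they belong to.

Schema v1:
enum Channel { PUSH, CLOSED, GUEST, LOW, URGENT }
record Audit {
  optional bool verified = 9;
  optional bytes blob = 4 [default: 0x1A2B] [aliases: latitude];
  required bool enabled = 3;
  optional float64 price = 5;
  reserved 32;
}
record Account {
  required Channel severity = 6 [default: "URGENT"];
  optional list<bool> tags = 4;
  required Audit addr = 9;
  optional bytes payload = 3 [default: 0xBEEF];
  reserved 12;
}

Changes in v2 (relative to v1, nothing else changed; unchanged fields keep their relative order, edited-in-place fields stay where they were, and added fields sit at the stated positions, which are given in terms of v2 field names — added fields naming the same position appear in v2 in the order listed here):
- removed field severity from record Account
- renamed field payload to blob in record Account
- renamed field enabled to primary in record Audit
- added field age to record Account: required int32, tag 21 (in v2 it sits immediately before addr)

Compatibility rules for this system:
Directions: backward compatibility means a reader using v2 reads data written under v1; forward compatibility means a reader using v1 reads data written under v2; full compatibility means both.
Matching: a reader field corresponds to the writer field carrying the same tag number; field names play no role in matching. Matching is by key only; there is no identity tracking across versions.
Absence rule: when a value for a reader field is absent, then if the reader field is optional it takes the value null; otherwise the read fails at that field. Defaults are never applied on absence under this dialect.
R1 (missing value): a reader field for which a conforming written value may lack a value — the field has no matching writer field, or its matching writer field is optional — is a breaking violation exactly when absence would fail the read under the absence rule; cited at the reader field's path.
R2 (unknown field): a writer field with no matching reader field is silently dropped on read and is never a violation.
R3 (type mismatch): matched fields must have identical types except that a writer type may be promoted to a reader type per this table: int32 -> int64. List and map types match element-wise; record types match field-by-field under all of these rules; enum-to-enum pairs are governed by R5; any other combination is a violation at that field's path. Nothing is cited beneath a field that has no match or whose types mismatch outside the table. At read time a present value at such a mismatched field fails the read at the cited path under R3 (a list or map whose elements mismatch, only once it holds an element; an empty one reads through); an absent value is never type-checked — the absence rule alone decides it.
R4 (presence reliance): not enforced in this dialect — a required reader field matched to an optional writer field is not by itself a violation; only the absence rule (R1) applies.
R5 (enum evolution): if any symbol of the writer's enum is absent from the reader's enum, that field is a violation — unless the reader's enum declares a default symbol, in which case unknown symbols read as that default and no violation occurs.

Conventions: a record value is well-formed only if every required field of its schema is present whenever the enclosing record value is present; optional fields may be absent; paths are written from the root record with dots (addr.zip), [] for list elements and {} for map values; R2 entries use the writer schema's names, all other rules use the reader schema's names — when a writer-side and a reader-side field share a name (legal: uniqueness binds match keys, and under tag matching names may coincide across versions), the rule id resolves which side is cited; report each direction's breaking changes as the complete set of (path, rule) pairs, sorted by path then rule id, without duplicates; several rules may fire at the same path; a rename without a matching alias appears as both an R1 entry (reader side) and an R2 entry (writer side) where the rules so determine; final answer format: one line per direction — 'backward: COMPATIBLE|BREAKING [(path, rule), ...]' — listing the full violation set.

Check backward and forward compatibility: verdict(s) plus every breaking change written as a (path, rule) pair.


backward: BREAKING [(age, R1)]; forward: BREAKING [(severity, R1)]

arrows below run writer -> reader for Account
backward analysis of Account with v2 as reader and v1 as writer:
  tags <- tags (list<bool> -> list<bool>, writer optional)
  age: no writer-side match
  addr <- addr (Audit -> Audit, writer required)
  blob <- payload (bytes -> bytes, writer optional)
  leftover writer field: severity
  addr.verified <- addr.verified (bool -> bool, writer optional)
  addr.blob <- addr.blob (bytes -> bytes, writer optional)
  addr.primary <- addr.enabled (bool -> bool, writer required)
  addr.price <- addr.price (float64 -> float64, writer optional)
  violation R1 at age
  => backward verdict for Account: BREAKING, 1 violation(s)
forward analysis of Account with v1 as reader and v2 as writer:
  severity: no writer-side match
  tags <- tags (list<bool> -> list<bool>, writer optional)
  addr <- addr (Audit -> Audit, writer required)
  payload <- blob (bytes -> bytes, writer optional)
  leftover writer field: age
  addr.verified <- addr.verified (bool -> bool, writer optional)
  addr.blob <- addr.blob (bytes -> bytes, writer optional)
  addr.enabled <- addr.primary (bool -> bool, writer required)
  addr.price <- addr.price (float64 -> float64, writer optional)
  violation R1 at severity
  => forward verdict for Account: BREAKING, 1 violation(s)


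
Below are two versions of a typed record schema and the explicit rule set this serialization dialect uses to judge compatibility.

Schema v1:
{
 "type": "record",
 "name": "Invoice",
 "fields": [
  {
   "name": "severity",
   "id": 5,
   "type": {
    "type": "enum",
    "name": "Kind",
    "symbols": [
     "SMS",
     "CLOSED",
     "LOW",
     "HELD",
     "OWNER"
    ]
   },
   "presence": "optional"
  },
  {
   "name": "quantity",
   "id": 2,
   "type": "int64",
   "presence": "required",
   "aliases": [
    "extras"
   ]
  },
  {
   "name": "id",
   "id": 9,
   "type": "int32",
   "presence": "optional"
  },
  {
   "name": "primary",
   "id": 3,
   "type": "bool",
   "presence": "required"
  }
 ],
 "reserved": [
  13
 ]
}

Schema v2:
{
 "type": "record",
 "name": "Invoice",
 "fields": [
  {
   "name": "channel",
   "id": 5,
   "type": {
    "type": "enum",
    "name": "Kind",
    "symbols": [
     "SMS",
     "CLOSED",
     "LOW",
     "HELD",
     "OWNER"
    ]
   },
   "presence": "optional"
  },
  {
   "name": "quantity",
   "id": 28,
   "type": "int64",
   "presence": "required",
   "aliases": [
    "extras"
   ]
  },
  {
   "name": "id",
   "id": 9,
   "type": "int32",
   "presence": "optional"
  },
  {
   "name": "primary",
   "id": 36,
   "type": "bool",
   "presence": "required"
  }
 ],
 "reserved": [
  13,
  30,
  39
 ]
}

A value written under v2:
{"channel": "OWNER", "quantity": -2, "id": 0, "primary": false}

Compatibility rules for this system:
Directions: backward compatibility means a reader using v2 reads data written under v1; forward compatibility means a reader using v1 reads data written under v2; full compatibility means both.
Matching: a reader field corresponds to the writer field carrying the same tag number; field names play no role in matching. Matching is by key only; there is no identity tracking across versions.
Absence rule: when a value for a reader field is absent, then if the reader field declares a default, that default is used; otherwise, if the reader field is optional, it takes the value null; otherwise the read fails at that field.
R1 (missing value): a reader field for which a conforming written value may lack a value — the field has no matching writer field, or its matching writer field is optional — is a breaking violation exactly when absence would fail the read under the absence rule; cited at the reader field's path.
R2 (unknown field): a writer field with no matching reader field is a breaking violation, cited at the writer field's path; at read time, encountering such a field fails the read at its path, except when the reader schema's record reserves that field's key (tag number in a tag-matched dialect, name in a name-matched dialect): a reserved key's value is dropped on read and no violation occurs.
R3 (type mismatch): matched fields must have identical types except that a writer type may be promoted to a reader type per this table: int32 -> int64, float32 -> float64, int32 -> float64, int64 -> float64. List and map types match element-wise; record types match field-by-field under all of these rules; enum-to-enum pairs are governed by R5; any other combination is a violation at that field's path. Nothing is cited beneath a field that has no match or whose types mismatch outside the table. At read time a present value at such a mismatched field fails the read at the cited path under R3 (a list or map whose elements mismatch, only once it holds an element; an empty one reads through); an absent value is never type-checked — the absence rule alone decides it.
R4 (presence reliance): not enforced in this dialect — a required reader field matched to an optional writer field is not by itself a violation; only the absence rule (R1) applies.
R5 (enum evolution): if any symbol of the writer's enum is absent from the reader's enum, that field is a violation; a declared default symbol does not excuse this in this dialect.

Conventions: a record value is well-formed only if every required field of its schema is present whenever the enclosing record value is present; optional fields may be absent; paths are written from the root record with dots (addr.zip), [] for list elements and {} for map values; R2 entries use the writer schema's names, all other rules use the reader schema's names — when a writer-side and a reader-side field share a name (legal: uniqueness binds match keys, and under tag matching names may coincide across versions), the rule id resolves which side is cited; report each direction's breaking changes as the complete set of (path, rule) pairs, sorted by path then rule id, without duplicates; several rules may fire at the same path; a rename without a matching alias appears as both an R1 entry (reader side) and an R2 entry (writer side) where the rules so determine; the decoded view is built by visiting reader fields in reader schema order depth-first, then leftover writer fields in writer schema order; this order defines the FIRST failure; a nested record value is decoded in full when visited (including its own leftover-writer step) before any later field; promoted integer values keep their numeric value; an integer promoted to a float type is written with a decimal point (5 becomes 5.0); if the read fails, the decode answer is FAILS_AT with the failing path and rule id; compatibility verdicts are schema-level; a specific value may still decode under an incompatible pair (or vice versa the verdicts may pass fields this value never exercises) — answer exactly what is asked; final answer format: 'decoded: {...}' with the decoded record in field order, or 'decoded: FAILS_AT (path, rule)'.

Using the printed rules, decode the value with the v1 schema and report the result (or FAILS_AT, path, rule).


each type pair in Invoice: writer, then reader
decode walk for Invoice under reader schema v1:
  severity := "OWNER" (from writer channel)
  read fails at quantity under R1 (no fill)
  => FAILS_AT (quantity, R1)
checking off the Invoice differences that do not matter here:
  renamed field severity to channel in record Invoice -> fires no rule on Invoice under this dialect and leaves the result unchanged
  field primary in record Invoice: tag 3 changed to 36 -> changes Invoice's schema-level verdicts only — the decode of this value is the same

decoded: FAILS_AT (quantity, R1)


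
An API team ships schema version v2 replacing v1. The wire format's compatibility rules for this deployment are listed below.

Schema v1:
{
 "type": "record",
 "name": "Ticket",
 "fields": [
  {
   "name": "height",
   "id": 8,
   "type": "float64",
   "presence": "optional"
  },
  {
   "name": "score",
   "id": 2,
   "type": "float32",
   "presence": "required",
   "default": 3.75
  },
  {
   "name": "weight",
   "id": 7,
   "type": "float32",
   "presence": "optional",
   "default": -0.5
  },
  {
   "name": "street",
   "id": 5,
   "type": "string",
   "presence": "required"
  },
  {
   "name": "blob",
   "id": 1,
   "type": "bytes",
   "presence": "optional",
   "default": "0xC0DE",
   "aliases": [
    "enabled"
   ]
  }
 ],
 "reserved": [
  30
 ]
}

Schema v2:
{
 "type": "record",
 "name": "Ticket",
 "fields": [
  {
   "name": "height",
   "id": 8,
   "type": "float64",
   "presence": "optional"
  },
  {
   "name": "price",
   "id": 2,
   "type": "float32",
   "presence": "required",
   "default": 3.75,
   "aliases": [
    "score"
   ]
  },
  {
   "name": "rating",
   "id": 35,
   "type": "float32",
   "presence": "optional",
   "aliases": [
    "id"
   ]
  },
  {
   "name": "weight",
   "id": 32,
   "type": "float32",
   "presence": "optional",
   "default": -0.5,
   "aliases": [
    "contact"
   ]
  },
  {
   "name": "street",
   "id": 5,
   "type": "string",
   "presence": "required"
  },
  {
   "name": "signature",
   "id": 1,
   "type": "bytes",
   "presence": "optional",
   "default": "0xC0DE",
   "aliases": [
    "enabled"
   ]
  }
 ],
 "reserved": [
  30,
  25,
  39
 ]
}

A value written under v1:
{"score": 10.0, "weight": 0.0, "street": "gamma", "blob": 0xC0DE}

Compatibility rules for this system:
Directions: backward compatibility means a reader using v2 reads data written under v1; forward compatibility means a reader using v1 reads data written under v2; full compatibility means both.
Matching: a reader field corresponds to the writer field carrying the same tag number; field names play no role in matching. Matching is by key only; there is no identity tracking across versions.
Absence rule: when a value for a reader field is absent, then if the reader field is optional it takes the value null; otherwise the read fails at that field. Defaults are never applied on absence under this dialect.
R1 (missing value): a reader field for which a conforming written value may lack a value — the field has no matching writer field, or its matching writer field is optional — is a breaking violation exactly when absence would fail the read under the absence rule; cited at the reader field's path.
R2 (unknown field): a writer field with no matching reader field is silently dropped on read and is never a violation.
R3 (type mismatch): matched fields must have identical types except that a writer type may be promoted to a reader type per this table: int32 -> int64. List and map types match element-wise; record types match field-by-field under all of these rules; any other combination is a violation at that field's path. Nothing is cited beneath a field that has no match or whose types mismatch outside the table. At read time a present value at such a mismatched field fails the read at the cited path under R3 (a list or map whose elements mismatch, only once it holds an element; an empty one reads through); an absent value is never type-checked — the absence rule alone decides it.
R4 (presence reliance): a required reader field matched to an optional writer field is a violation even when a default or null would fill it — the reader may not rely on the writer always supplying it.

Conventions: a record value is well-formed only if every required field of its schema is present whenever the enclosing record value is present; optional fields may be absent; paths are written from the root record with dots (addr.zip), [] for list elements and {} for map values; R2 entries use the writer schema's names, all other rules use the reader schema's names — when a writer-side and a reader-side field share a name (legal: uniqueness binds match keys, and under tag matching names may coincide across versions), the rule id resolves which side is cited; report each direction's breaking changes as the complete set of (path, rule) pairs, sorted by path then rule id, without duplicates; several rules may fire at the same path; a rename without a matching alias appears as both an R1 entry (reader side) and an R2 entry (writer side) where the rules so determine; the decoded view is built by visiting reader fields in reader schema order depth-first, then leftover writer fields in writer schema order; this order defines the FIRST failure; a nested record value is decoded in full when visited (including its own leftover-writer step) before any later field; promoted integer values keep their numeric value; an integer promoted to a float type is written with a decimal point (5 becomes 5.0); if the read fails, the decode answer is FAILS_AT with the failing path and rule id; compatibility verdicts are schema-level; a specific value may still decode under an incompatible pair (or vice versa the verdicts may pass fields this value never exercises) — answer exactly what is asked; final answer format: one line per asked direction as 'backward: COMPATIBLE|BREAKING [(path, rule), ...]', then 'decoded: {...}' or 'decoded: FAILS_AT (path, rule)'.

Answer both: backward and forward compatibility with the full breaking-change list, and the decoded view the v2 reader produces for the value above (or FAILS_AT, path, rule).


in Ticket below, arrows point writer -> reader
backward on Ticket — v2 reading data written by v1:
  height <- height (float64 -> float64, writer optional)
  price <- score (float32 -> float32, writer required)
  rating: no writer-side match
  weight: no writer-side match
  street <- street (string -> string, writer required)
  signature <- blob (bytes -> bytes, writer optional)
  weight (writer side), unknown to reader
  nothing fires on Ticket: backward is COMPATIBLE
forward on Ticket — v1 reading data written by v2:
  height <- height (float64 -> float64, writer optional)
  score <- price (float32 -> float32, writer required)
  weight: no writer-side match
  street <- street (string -> string, writer required)
  blob <- signature (bytes -> bytes, writer optional)
  rating (writer side), unknown to reader
  weight (writer side), unknown to reader
  nothing fires on Ticket: forward is COMPATIBLE
decode walk for Ticket under reader schema v2:
  height := null (not supplied -> null)
  price := 10.0 (from writer score)
  rating := null (not supplied -> null)
  weight := null (not supplied -> null)
  street := "gamma"
  signature := 0xC0DE (from writer blob)
  writer weight: unmatched, discarded
  => decoded: {"height": null, "price": 10.0, "rating": null, "weight": null, "street": "gamma", "signature": 0xC0DE}

backward: COMPATIBLE []; forward: COMPATIBLE []; decoded: {"height": null, "price": 10.0, "rating": null, "weight": null, "street": "gamma", "signature": 0xC0DE}


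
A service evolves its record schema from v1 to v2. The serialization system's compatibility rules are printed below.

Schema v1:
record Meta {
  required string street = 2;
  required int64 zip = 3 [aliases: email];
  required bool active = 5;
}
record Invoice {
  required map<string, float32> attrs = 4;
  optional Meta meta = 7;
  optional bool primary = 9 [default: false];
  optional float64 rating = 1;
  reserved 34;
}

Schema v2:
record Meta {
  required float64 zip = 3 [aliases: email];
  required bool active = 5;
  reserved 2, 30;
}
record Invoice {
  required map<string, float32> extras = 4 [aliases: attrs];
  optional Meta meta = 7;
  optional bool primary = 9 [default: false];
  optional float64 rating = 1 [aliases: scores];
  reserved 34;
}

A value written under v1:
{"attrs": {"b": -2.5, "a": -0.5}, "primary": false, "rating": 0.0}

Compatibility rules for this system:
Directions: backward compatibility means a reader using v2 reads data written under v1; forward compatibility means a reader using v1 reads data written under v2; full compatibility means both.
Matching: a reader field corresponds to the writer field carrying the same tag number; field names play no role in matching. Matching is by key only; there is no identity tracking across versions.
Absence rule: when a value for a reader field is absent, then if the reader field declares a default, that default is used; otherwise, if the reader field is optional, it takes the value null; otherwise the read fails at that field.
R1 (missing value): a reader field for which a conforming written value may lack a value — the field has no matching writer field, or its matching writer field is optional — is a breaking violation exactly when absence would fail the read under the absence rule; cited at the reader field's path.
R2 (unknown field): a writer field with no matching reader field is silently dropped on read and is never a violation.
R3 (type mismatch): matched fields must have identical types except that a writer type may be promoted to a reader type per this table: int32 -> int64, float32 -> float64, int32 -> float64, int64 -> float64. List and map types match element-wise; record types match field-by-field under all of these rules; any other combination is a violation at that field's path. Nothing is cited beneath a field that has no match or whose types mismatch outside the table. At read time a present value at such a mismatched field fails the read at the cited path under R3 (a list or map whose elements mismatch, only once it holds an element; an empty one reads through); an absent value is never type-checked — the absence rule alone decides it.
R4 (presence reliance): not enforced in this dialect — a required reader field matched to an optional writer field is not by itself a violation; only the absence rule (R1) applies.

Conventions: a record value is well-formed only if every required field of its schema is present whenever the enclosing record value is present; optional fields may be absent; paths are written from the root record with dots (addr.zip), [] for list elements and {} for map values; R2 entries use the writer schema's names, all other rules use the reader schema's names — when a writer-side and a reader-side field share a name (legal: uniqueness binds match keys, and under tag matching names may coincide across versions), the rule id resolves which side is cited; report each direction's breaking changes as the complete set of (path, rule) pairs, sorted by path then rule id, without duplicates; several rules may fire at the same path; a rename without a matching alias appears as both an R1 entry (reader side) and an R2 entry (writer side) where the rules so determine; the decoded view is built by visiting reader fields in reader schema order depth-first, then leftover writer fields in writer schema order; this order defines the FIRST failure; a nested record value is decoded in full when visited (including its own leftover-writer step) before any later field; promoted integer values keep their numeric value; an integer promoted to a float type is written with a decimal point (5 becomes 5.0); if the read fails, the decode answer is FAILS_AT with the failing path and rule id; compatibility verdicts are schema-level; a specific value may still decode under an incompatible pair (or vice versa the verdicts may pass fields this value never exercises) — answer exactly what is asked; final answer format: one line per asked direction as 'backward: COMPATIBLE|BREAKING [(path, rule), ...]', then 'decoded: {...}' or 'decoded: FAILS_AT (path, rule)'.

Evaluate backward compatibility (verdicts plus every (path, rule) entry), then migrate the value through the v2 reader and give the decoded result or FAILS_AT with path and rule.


backward: COMPATIBLE []; decoded: {"extras": {"b": -2.5, "a": -0.5}, "meta": null, "primary": false, "rating": 0.0}

each type pair in Invoice: writer, then reader
backward analysis of Invoice with v2 as reader and v1 as writer:
  extras: map<string, float32> -> map<string, float32>, writer required; from attrs
  meta: Meta -> Meta, writer optional; from meta
  primary: bool -> bool, writer optional; from primary
  rating: float64 -> float64, writer optional; from rating
  meta.zip: int64 -> float64, writer required; from meta.zip
  meta.active: bool -> bool, writer required; from meta.active
  leftover writer field: meta.street
  => no violations; backward on Invoice: COMPATIBLE
migrating the Invoice value to v2:
  extras := {"b": -2.5, "a": -0.5} (from writer attrs)
  meta := null (missing; optional => null)
  primary := false
  rating := 0.0
  => decoded: {"extras": {"b": -2.5, "a": -0.5}, "meta": null, "primary": false, "rating": 0.0}
remaining Invoice differences; none change what is asked:
  field zip in record Meta: type int64 changed to float64 -> affects forward compatibility only, which is not asked
  removed field street from record Meta (its key 2 joins the reserved list) -> affects forward compatibility only, which is not asked


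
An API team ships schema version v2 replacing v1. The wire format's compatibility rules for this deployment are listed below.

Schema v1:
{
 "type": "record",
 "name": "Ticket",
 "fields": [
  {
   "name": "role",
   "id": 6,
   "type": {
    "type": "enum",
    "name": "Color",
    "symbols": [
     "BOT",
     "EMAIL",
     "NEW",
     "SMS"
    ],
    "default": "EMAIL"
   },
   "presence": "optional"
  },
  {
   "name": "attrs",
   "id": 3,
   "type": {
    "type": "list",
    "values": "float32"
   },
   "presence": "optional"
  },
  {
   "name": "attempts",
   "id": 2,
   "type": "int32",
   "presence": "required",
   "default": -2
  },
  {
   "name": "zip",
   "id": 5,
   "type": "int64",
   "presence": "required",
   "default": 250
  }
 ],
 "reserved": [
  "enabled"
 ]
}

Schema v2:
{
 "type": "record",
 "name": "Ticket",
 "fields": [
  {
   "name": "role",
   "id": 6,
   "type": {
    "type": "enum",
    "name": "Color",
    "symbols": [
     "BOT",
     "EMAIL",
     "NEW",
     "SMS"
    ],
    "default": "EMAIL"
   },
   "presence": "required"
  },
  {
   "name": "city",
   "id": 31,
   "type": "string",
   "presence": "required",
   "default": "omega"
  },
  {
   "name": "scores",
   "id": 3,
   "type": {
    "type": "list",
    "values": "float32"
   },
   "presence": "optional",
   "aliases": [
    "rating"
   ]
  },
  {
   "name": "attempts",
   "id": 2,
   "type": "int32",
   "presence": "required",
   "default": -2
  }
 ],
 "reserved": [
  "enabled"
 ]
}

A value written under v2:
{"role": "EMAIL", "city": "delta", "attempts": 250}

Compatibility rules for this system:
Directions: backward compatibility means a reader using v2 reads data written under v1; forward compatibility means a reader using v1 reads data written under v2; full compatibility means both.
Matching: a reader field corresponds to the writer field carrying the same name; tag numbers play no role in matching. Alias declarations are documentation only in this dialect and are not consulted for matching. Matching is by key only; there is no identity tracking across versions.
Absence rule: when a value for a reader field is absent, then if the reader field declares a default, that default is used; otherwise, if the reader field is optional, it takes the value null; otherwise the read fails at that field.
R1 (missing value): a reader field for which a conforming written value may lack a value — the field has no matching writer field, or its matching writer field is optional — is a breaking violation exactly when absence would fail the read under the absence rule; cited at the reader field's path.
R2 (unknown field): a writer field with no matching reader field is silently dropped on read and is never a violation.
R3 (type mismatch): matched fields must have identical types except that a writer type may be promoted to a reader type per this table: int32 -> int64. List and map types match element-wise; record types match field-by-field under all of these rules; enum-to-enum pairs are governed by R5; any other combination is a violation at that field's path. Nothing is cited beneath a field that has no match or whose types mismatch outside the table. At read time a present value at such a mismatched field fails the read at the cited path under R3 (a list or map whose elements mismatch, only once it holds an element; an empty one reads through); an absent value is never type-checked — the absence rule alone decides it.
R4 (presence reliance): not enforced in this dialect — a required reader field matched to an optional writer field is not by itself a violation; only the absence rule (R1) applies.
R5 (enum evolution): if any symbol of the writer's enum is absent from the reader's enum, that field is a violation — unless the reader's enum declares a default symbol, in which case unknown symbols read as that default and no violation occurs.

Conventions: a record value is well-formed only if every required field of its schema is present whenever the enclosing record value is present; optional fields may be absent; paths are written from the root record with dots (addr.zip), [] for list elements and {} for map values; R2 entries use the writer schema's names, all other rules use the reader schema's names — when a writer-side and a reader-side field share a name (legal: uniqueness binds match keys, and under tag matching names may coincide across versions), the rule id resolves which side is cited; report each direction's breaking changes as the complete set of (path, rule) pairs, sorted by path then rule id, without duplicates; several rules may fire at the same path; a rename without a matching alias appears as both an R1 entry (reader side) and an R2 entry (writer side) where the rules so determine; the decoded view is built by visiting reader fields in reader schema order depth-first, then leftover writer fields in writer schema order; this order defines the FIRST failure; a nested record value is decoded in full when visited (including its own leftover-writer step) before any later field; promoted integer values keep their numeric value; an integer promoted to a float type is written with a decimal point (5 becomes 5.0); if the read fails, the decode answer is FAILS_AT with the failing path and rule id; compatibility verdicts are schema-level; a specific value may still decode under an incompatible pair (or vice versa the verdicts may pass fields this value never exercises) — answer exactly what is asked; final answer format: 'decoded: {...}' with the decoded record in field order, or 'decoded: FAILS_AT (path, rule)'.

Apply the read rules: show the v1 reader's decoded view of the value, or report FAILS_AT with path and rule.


decoded: {"role": "EMAIL", "attrs": null, "attempts": 250, "zip": 250}

arrows below run writer -> reader for Ticket
decode walk for Ticket under reader schema v1:
  role := "EMAIL"
  attrs := null (not supplied -> null)
  attempts := 250
  zip := 250 (no value, default fills)
  writer city: unmatched, discarded
  => decoded: {"role": "EMAIL", "attrs": null, "attempts": 250, "zip": 250}
diffs on Ticket not affecting the asked answer:
  renamed field attrs to scores in record Ticket -> fires no rule on Ticket under this dialect and leaves the result unchanged
  field role in record Ticket: optional changed to required -> changes Ticket's schema-level verdicts only — the decode of this value is the same
  added field city to record Ticket: required string, tag 31, default "omega" (in v2 it sits immediately before scores) -> fires no rule on Ticket under this dialect and leaves the result unchanged
  removed field zip from record Ticket -> fires no rule on Ticket under this dialect and leaves the result unchanged


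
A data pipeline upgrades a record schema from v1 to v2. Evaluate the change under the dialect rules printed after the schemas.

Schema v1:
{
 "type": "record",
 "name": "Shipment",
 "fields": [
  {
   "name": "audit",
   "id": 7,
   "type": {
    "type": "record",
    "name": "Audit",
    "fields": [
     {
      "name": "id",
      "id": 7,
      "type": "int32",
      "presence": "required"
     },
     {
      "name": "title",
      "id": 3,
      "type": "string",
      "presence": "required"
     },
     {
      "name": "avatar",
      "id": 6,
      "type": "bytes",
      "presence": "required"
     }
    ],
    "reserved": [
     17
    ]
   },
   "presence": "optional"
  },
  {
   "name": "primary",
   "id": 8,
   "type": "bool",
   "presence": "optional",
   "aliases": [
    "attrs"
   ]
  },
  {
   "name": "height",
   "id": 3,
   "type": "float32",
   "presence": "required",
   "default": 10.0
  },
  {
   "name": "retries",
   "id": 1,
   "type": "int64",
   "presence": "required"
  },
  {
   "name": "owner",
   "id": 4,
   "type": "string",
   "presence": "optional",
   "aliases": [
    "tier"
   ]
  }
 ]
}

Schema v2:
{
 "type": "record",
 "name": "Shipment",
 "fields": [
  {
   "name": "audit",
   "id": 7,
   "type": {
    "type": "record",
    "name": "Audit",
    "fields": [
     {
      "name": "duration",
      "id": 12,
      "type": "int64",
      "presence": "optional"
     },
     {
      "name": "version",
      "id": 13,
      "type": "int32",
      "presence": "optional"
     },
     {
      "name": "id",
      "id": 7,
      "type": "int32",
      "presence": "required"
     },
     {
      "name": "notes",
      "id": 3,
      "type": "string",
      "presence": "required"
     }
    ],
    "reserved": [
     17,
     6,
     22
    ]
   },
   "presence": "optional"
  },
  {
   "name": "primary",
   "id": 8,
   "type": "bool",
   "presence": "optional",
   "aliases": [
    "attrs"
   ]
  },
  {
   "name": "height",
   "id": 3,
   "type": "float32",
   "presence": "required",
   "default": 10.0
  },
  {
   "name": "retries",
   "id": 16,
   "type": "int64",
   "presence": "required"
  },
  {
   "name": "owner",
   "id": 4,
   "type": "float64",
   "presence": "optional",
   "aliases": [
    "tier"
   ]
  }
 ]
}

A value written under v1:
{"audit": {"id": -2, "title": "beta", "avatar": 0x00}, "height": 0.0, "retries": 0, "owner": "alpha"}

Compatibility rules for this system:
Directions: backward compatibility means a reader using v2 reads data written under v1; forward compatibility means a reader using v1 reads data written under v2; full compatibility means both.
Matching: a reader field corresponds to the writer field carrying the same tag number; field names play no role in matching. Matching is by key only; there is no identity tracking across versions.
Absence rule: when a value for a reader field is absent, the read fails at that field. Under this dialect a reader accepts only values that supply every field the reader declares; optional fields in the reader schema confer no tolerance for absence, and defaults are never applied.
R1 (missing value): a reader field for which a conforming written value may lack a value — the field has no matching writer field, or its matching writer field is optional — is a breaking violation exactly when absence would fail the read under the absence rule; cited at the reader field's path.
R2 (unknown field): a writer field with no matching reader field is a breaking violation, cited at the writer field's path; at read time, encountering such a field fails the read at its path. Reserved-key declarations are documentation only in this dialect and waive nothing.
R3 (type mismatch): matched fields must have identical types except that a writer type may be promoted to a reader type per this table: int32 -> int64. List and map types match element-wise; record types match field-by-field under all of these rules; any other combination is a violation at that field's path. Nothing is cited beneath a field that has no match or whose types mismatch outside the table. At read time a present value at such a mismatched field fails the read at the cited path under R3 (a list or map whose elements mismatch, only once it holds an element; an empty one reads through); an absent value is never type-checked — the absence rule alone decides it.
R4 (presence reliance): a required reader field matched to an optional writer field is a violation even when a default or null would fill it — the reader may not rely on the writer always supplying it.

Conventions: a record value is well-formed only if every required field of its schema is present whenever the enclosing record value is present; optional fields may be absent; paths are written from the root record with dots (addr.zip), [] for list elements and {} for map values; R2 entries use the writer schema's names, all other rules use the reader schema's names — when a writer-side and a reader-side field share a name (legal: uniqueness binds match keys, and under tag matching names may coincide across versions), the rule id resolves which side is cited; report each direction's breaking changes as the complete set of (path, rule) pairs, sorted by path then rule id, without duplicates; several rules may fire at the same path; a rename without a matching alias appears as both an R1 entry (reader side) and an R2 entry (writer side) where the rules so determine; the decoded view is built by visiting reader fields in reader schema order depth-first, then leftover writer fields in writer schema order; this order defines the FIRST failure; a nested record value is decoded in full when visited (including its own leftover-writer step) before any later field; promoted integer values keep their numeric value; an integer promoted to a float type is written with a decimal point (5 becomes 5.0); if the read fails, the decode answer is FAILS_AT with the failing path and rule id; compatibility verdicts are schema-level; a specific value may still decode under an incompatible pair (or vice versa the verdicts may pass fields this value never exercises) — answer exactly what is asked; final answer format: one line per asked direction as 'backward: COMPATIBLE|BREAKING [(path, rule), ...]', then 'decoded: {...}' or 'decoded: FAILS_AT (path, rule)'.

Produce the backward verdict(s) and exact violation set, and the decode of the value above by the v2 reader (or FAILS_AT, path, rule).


backward: BREAKING [(audit, R1), (audit.avatar, R2), (audit.duration, R1), (audit.version, R1), (owner, R1), (owner, R3), (primary, R1), (retries, R1), (retries, R2)]; decoded: FAILS_AT (audit.duration, R1)

the writer's type comes first in each Shipment pair
backward for Shipment (reader v2, writer v1):
  audit: Audit -> Audit, writer optional; from audit
  primary: bool -> bool, writer optional; from primary
  height: float32 -> float32, writer required; from height
  retries: no writer match
  owner: string -> float64, writer optional; from owner
  leftover writer field: retries
  audit.duration: no writer match
  audit.version: no writer match
  audit.id: int32 -> int32, writer required; from audit.id
  audit.notes: string -> string, writer required; from audit.title
  leftover writer field: audit.avatar
  R1 fires at audit
  R2 fires at audit.avatar
  R1 fires at audit.duration
  R1 fires at audit.version
  R1 fires at owner
  R3 fires at owner
  R1 fires at primary
  R1 fires at retries
  R2 fires at retries
  backward on Shipment therefore BREAKING (9)
migrating the Shipment value to v2:
  read fails at audit.duration under R1 (no fill)
  => FAILS_AT (audit.duration, R1)
the other Shipment changes do not affect what is asked:
  renamed field title to notes in record Audit -> inert for the asked Shipment verdict: nothing fires
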